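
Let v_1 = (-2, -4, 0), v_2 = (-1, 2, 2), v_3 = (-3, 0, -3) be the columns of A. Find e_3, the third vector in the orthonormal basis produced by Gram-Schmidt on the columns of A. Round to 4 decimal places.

e_3 = (-0.6667, 0.3333, -0.6667)

e_1 = v_1/‖v_1‖ = (-2, -4, 0)/4.4721 = (-0.4472, -0.8944, 0.0000).
r_{12} = e_1·v_2 = -1.3416.
u_2 = v_2 + 1.3416·e_1 = (-1.6000, 0.8000, 2.0000).
‖u_2‖ = 2.6833, so e_2 = (-0.5963, 0.2981, 0.7454).
r_{13} = e_1·v_3 = 1.3416; r_{23} = e_2·v_3 = -0.4472.
u_3 = v_3 − 1.3416·e_1 + 0.4472·e_2 = (-2.6667, 1.3333, -2.6667).
‖u_3‖ = 4.0000, so e_3 = (-0.6667, 0.3333, -0.6667).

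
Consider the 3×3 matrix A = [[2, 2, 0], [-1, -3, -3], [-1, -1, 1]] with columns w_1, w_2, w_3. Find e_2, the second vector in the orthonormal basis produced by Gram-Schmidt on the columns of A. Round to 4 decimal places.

e_2 = (-0.3651, -0.9129, 0.1826)

e_1 = w_1/‖w_1‖ = (2, -1, -1)/2.4495 = (0.8165, -0.4082, -0.4082).
r_{12} = e_1·w_2 = 3.2660.
u_2 = w_2 − 3.2660·e_1 = (-0.6667, -1.6667, 0.3333).
‖u_2‖ = 1.8257, so e_2 = (-0.3651, -0.9129, 0.1826).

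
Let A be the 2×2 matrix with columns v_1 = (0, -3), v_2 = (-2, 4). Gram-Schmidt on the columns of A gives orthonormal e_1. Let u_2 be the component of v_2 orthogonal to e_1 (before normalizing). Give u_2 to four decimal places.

u_2 = (-2.0000, 0.0000)

v_1 = (0, -3); ‖v_1‖ = 3.0000, so e_1 = (0.0000, -1.0000).
e_1·v_2 = 0.0000·(-2) + (-1.0000)·4 = -4.0000.
u_2 = v_2 + 4.0000·e_1 = (-2.0000, 0.0000).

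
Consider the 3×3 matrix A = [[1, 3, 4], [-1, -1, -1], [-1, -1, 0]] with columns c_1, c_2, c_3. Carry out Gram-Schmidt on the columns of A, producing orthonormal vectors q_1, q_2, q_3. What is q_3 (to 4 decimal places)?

q_1 = c_1/‖c_1‖ = (1, -1, -1)/1.7321 = (0.5774, -0.5774, -0.5774).
r_{12} = q_1·c_2 = 2.8868.
u_2 = c_2 − 2.8868·q_1 = (1.3333, 0.6667, 0.6667).
‖u_2‖ = 1.6330, so q_2 = (0.8165, 0.4082, 0.4082).
r_{13} = q_1·c_3 = 2.8868; r_{23} = q_2·c_3 = 2.8577.
u_3 = c_3 − 2.8868·q_1 − 2.8577·q_2 = (0.0000, -0.5000, 0.5000).
‖u_3‖ = 0.7071, so q_3 = (0.0000, -0.7071, 0.7071).

q_3 = (0.0000, -0.7071, 0.7071)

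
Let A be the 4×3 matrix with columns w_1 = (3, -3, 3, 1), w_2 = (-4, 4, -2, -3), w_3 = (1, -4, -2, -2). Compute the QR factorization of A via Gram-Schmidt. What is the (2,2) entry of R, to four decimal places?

e_1 = w_1/‖w_1‖ = (3, -3, 3, 1)/5.2915 = (0.5669, -0.5669, 0.5669, 0.1890).
r_{12} = e_1·w_2 = -6.2364.
u_2 = w_2 + 6.2364·e_1 = (-0.4643, 0.4643, 1.5357, -1.8214).
r_{22} = ‖u_2‖ = 2.4713.

r_{22} = 2.4713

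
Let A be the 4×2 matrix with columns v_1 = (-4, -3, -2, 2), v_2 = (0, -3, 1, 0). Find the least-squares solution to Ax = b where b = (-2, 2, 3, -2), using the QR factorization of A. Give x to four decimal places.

v_1 = (-4, -3, -2, 2); ‖v_1‖ = 5.7446, so q_1 = (-0.6963, -0.5222, -0.3482, 0.3482).
q_1·v_2 = (-0.6963)·0 + (-0.5222)·(-3) + (-0.3482)·1 + 0.3482·0 = 1.2185.
u_2 = v_2 − 1.2185·q_1 = (0.8485, -2.3636, 1.4242, -0.4242).
‖u_2‖ = 2.9181, so q_2 = (0.2908, -0.8100, 0.4881, -0.1454).
Qᵀb = (-1.3926, -0.4465).
Back-substitute: x_2 = -0.4465/2.9181 = -0.1530.
x_1 = (-1.3926 − 1.2185·(-0.1530))/5.7446 = -0.2100.

x = (-0.2100, -0.1530)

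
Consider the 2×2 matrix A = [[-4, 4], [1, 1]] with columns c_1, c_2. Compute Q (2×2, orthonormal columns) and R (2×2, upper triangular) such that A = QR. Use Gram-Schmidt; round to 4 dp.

Q = [[-0.9701, 0.2425], [0.2425, 0.9701]], R = [[4.1231, -3.6380], [0.0000, 1.9403]]

e_1 = c_1/‖c_1‖ = (-4, 1)/4.1231 = (-0.9701, 0.2425).
r_{12} = e_1·c_2 = -3.6380.
u_2 = c_2 + 3.6380·e_1 = (0.4706, 1.8824).
‖u_2‖ = 1.9403, so e_2 = (0.2425, 0.9701).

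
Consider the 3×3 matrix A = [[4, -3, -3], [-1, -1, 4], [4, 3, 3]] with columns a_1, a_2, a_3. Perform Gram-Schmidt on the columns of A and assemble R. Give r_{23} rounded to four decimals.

e_1 = a_1/‖a_1‖ = (4, -1, 4)/5.7446 = (0.6963, -0.1741, 0.6963).
r_{12} = e_1·a_2 = 0.1741.
u_2 = a_2 − 0.1741·e_1 = (-3.1212, -0.9697, 2.8788).
‖u_2‖ = 4.3554, so e_2 = (-0.7166, -0.2226, 0.6610).
r_{23} = e_2·a_3 = 3.2422.

r_{23} = 3.2422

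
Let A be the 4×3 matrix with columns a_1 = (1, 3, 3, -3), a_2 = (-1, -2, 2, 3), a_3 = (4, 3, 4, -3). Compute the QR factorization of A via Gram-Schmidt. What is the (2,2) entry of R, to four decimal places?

a_1 = (1, 3, 3, -3); ‖a_1‖ = 5.2915, so e_1 = (0.1890, 0.5669, 0.5669, -0.5669).
e_1·a_2 = 0.1890·(-1) + 0.5669·(-2) + 0.5669·2 + (-0.5669)·3 = -1.8898.
u_2 = a_2 + 1.8898·e_1 = (-0.6429, -0.9286, 3.0714, 1.9286).
r_{22} = ‖u_2‖ = 3.7985.

r_{22} = 3.7985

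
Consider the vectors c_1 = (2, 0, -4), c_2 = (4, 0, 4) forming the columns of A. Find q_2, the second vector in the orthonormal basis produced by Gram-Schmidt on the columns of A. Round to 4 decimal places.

q_2 = (0.8944, 0.0000, 0.4472)

q_1 = c_1/‖c_1‖ = (2, 0, -4)/4.4721 = (0.4472, 0.0000, -0.8944).
r_{12} = q_1·c_2 = -1.7889.
u_2 = c_2 + 1.7889·q_1 = (4.8000, 0.0000, 2.4000).
‖u_2‖ = 5.3666, so q_2 = (0.8944, 0.0000, 0.4472).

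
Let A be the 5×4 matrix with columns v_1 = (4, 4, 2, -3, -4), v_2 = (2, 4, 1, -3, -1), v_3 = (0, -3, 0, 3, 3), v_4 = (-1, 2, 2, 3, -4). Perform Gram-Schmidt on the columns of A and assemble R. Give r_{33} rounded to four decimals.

v_1 = (4, 4, 2, -3, -4); ‖v_1‖ = 7.8102, so e_1 = (0.5121, 0.5121, 0.2561, -0.3841, -0.5121).
e_1·v_2 = 0.5121·2 + 0.5121·4 + 0.2561·1 + (-0.3841)·(-3) + (-0.5121)·(-1) = 4.9934.
u_2 = v_2 − 4.9934·e_1 = (-0.5574, 1.4426, -0.2787, -1.0820, 1.5574).
‖u_2‖ = 2.4628, so e_2 = (-0.2263, 0.5858, -0.1132, -0.4393, 0.6324).
e_1·v_3 = 0.5121·0 + 0.5121·(-3) + 0.2561·0 + (-0.3841)·3 + (-0.5121)·3 = -4.2252; e_2·v_3 = (-0.2263)·0 + 0.5858·(-3) + (-0.1132)·0 + (-0.4393)·3 + 0.6324·3 = -1.1782.
u_3 = v_3 + 4.2252·e_1 + 1.1782·e_2 = (1.8973, -0.1459, 0.9486, 0.8595, 1.5811).
r_{33} = ‖u_3‖ = 2.7856.

r_{33} = 2.7856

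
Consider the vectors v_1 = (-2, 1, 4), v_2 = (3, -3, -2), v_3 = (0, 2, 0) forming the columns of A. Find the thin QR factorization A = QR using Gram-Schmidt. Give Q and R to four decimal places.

Q = [[-0.4364, 0.4811, 0.7603], [0.2182, -0.7632, 0.6082], [0.8729, 0.4314, 0.2281]], R = [[4.5826, -3.7097, 0.4364], [0.0000, 2.8702, -1.5264], [0.0000, 0.0000, 1.2165]]

e_1 = v_1/‖v_1‖ = (-2, 1, 4)/4.5826 = (-0.4364, 0.2182, 0.8729).
r_{12} = e_1·v_2 = -3.7097.
u_2 = v_2 + 3.7097·e_1 = (1.3810, -2.1905, 1.2381).
‖u_2‖ = 2.8702, so e_2 = (0.4811, -0.7632, 0.4314).
r_{13} = e_1·v_3 = 0.4364; r_{23} = e_2·v_3 = -1.5264.
u_3 = v_3 − 0.4364·e_1 + 1.5264·e_2 = (0.9249, 0.7399, 0.2775).
‖u_3‖ = 1.2165, so e_3 = (0.7603, 0.6082, 0.2281).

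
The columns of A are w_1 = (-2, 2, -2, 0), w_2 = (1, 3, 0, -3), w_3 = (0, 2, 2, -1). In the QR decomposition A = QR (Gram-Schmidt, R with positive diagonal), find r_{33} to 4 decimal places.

r_{33} = 2.1012

q_1 = w_1/‖w_1‖ = (-2, 2, -2, 0)/3.4641 = (-0.5774, 0.5774, -0.5774, 0.0000).
r_{12} = q_1·w_2 = 1.1547.
u_2 = w_2 − 1.1547·q_1 = (1.6667, 2.3333, 0.6667, -3.0000).
‖u_2‖ = 4.2032, so q_2 = (0.3965, 0.5551, 0.1586, -0.7137).
r_{13} = q_1·w_3 = 0.0000; r_{23} = q_2·w_3 = 2.1412.
u_3 = w_3 + 0.0000·q_1 − 2.1412·q_2 = (-0.8491, 0.8113, 1.6604, 0.5283).
r_{33} = ‖u_3‖ = 2.1012.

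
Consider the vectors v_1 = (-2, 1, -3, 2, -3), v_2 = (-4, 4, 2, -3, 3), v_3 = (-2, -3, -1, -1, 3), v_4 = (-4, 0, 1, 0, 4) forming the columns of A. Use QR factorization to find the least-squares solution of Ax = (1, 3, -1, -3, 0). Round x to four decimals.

v_1 = (-2, 1, -3, 2, -3); ‖v_1‖ = 5.1962, so e_1 = (-0.3849, 0.1925, -0.5774, 0.3849, -0.5774).
e_1·v_2 = (-0.3849)·(-4) + 0.1925·4 + (-0.5774)·2 + 0.3849·(-3) + (-0.5774)·3 = -1.7321.
u_2 = v_2 + 1.7321·e_1 = (-4.6667, 4.3333, 1.0000, -2.3333, 2.0000).
‖u_2‖ = 7.1414, so e_2 = (-0.6535, 0.6068, 0.1400, -0.3267, 0.2801).
e_1·v_3 = (-0.3849)·(-2) + 0.1925·(-3) + (-0.5774)·(-1) + 0.3849·(-1) + (-0.5774)·3 = -1.3472; e_2·v_3 = (-0.6535)·(-2) + 0.6068·(-3) + 0.1400·(-1) + (-0.3267)·(-1) + 0.2801·3 = 0.5134.
u_3 = v_3 + 1.3472·e_1 − 0.5134·e_2 = (-2.1830, -3.0523, -1.8497, -0.3137, 2.0784).
‖u_3‖ = 4.6820, so e_3 = (-0.4663, -0.6519, -0.3951, -0.0670, 0.4439).
e_1·v_4 = (-0.3849)·(-4) + 0.1925·0 + (-0.5774)·1 + 0.3849·0 + (-0.5774)·4 = -1.3472; e_2·v_4 = (-0.6535)·(-4) + 0.6068·0 + 0.1400·1 + (-0.3267)·0 + 0.2801·4 = 3.8741; e_3·v_4 = (-0.4663)·(-4) + (-0.6519)·0 + (-0.3951)·1 + (-0.0670)·0 + 0.4439·4 = 3.2456.
u_4 = v_4 + 1.3472·e_1 − 3.8741·e_2 − 3.2456·e_3 = (-0.4737, 0.0243, 0.9619, 2.0018, 0.6965).
‖u_4‖ = 2.3754, so e_4 = (-0.1994, 0.0103, 0.4050, 0.8427, 0.2932).
Qᵀb = (-0.3849, 2.0071, -1.8259, -3.1018).
Back-substitute: x_4 = -3.1018/2.3754 = -1.3058.
x_3 = (-1.8259 − 3.2456·(-1.3058))/4.6820 = 0.5152.
x_2 = (2.0071 − 0.5134·0.5152 − 3.8741·(-1.3058))/7.1414 = 0.9524.
x_1 = (-0.3849 + 1.7321·0.9524 + 1.3472·0.5152 + 1.3472·(-1.3058))/5.1962 = 0.0384.

x = (0.0384, 0.9524, 0.5152, -1.3058)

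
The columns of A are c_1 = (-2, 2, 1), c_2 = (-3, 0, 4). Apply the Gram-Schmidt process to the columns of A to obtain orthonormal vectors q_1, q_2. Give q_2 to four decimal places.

c_1 = (-2, 2, 1); ‖c_1‖ = 3.0000, so q_1 = (-0.6667, 0.6667, 0.3333).
q_1·c_2 = (-0.6667)·(-3) + 0.6667·0 + 0.3333·4 = 3.3333.
u_2 = c_2 − 3.3333·q_1 = (-0.7778, -2.2222, 2.8889).
‖u_2‖ = 3.7268, so q_2 = (-0.2087, -0.5963, 0.7752).

q_2 = (-0.2087, -0.5963, 0.7752)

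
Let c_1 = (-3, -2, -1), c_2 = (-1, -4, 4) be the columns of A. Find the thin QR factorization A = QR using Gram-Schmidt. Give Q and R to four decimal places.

q_1 = c_1/‖c_1‖ = (-3, -2, -1)/3.7417 = (-0.8018, -0.5345, -0.2673).
r_{12} = q_1·c_2 = 1.8708.
u_2 = c_2 − 1.8708·q_1 = (0.5000, -3.0000, 4.5000).
‖u_2‖ = 5.4314, so q_2 = (0.0921, -0.5523, 0.8285).

Q = [[-0.8018, 0.0921], [-0.5345, -0.5523], [-0.2673, 0.8285]], R = [[3.7417, 1.8708], [0.0000, 5.4314]]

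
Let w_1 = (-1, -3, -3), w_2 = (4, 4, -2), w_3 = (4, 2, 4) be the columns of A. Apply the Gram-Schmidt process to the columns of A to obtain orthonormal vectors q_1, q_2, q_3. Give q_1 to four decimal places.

q_1 = (-0.2294, -0.6882, -0.6882)

q_1 = w_1/‖w_1‖ = (-1, -3, -3)/4.3589 = (-0.2294, -0.6882, -0.6882).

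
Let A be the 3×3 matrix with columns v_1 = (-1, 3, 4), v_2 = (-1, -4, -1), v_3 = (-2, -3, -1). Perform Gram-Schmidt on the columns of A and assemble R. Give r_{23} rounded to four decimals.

q_1 = v_1/‖v_1‖ = (-1, 3, 4)/5.0990 = (-0.1961, 0.5883, 0.7845).
r_{12} = q_1·v_2 = -2.9417.
u_2 = v_2 + 2.9417·q_1 = (-1.5769, -2.2692, 1.3077).
‖u_2‖ = 3.0571, so q_2 = (-0.5158, -0.7423, 0.4277).
r_{23} = q_2·v_3 = 2.8307.

r_{23} = 2.8307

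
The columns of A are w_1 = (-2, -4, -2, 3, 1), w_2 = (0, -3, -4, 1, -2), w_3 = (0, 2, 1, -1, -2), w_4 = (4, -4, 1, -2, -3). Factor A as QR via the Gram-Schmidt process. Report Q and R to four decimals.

Q = [[-0.3430, 0.2993, -0.5963, 0.3629], [-0.6860, -0.1283, 0.1742, -0.6459], [-0.3430, -0.6700, 0.2765, 0.5948], [0.5145, -0.2067, 0.2489, -0.1279], [0.1715, -0.6343, -0.6897, -0.2846]], R = [[5.8310, 3.6015, -2.5725, -0.5145], [0.0000, 4.1267, 0.5488, 3.3569], [0.0000, 0.0000, 1.7553, -1.2338], [0.0000, 0.0000, 0.0000, 5.7397]]

w_1 = (-2, -4, -2, 3, 1); ‖w_1‖ = 5.8310, so q_1 = (-0.3430, -0.6860, -0.3430, 0.5145, 0.1715).
q_1·w_2 = (-0.3430)·0 + (-0.6860)·(-3) + (-0.3430)·(-4) + 0.5145·1 + 0.1715·(-2) = 3.6015.
u_2 = w_2 − 3.6015·q_1 = (1.2353, -0.5294, -2.7647, -0.8529, -2.6176).
‖u_2‖ = 4.1267, so q_2 = (0.2993, -0.1283, -0.6700, -0.2067, -0.6343).
q_1·w_3 = (-0.3430)·0 + (-0.6860)·2 + (-0.3430)·1 + 0.5145·(-1) + 0.1715·(-2) = -2.5725; q_2·w_3 = 0.2993·0 + (-0.1283)·2 + (-0.6700)·1 + (-0.2067)·(-1) + (-0.6343)·(-2) = 0.5488.
u_3 = w_3 + 2.5725·q_1 − 0.5488·q_2 = (-1.0466, 0.3057, 0.4853, 0.4370, -1.2107).
‖u_3‖ = 1.7553, so q_3 = (-0.5963, 0.1742, 0.2765, 0.2489, -0.6897).
q_1·w_4 = (-0.3430)·4 + (-0.6860)·(-4) + (-0.3430)·1 + 0.5145·(-2) + 0.1715·(-3) = -0.5145; q_2·w_4 = 0.2993·4 + (-0.1283)·(-4) + (-0.6700)·1 + (-0.2067)·(-2) + (-0.6343)·(-3) = 3.3569; q_3·w_4 = (-0.5963)·4 + 0.1742·(-4) + 0.2765·1 + 0.2489·(-2) + (-0.6897)·(-3) = -1.2338.
u_4 = w_4 + 0.5145·q_1 − 3.3569·q_2 + 1.2338·q_3 = (2.0830, -3.7074, 3.4137, -0.7343, -1.6334).
‖u_4‖ = 5.7397, so q_4 = (0.3629, -0.6459, 0.5948, -0.1279, -0.2846).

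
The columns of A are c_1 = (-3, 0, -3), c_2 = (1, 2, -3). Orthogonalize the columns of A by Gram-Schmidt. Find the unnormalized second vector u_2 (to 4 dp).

u_2 = (2.0000, 2.0000, -2.0000)

c_1 = (-3, 0, -3); ‖c_1‖ = 4.2426, so q_1 = (-0.7071, 0.0000, -0.7071).
q_1·c_2 = (-0.7071)·1 + 0.0000·2 + (-0.7071)·(-3) = 1.4142.
u_2 = c_2 − 1.4142·q_1 = (2.0000, 2.0000, -2.0000).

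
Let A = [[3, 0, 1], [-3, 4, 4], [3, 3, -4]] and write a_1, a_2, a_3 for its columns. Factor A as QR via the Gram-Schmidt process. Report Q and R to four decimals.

a_1 = (3, -3, 3); ‖a_1‖ = 5.1962, so q_1 = (0.5774, -0.5774, 0.5774).
q_1·a_2 = 0.5774·0 + (-0.5774)·4 + 0.5774·3 = -0.5774.
u_2 = a_2 + 0.5774·q_1 = (0.3333, 3.6667, 3.3333).
‖u_2‖ = 4.9666, so q_2 = (0.0671, 0.7383, 0.6712).
q_1·a_3 = 0.5774·1 + (-0.5774)·4 + 0.5774·(-4) = -4.0415; q_2·a_3 = 0.0671·1 + 0.7383·4 + 0.6712·(-4) = 0.3356.
u_3 = a_3 + 4.0415·q_1 − 0.3356·q_2 = (3.3108, 1.4189, -1.8919).
‖u_3‖ = 4.0687, so q_3 = (0.8137, 0.3487, -0.4650).

Q = [[0.5774, 0.0671, 0.8137], [-0.5774, 0.7383, 0.3487], [0.5774, 0.6712, -0.4650]], R = [[5.1962, -0.5774, -4.0415], [0.0000, 4.9666, 0.3356], [0.0000, 0.0000, 4.0687]]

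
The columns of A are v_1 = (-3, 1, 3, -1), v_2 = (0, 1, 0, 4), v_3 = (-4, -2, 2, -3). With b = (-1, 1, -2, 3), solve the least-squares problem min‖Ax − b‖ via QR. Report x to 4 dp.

x = (-0.3676, 0.9216, 0.2693)

v_1 = (-3, 1, 3, -1); ‖v_1‖ = 4.4721, so e_1 = (-0.6708, 0.2236, 0.6708, -0.2236).
e_1·v_2 = (-0.6708)·0 + 0.2236·1 + 0.6708·0 + (-0.2236)·4 = -0.6708.
u_2 = v_2 + 0.6708·e_1 = (-0.4500, 1.1500, 0.4500, 3.8500).
‖u_2‖ = 4.0682, so e_2 = (-0.1106, 0.2827, 0.1106, 0.9464).
e_1·v_3 = (-0.6708)·(-4) + 0.2236·(-2) + 0.6708·2 + (-0.2236)·(-3) = 4.2485; e_2·v_3 = (-0.1106)·(-4) + 0.2827·(-2) + 0.1106·2 + 0.9464·(-3) = -2.7408.
u_3 = v_3 − 4.2485·e_1 + 2.7408·e_2 = (-1.4532, -2.1752, -0.5468, 0.5438).
‖u_3‖ = 2.7273, so e_3 = (-0.5328, -0.7976, -0.2005, 0.1994).
Qᵀb = (-1.1180, 3.0112, 0.7344).
Back-substitute: x_3 = 0.7344/2.7273 = 0.2693.
x_2 = (3.0112 + 2.7408·0.2693)/4.0682 = 0.9216.
x_1 = (-1.1180 + 0.6708·0.9216 − 4.2485·0.2693)/4.4721 = -0.3676.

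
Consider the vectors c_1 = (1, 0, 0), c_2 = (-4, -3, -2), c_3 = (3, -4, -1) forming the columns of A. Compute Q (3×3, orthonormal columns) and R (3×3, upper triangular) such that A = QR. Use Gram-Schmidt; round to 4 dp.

Q = [[1.0000, 0.0000, 0.0000], [0.0000, -0.8321, -0.5547], [0.0000, -0.5547, 0.8321]], R = [[1.0000, -4.0000, 3.0000], [0.0000, 3.6056, 3.8829], [0.0000, 0.0000, 1.3868]]

c_1 = (1, 0, 0); ‖c_1‖ = 1.0000, so q_1 = (1.0000, 0.0000, 0.0000).
q_1·c_2 = 1.0000·(-4) + 0.0000·(-3) + 0.0000·(-2) = -4.0000.
u_2 = c_2 + 4.0000·q_1 = (0.0000, -3.0000, -2.0000).
‖u_2‖ = 3.6056, so q_2 = (0.0000, -0.8321, -0.5547).
q_1·c_3 = 1.0000·3 + 0.0000·(-4) + 0.0000·(-1) = 3.0000; q_2·c_3 = 0.0000·3 + (-0.8321)·(-4) + (-0.5547)·(-1) = 3.8829.
u_3 = c_3 − 3.0000·q_1 − 3.8829·q_2 = (0.0000, -0.7692, 1.1538).
‖u_3‖ = 1.3868, so q_3 = (0.0000, -0.5547, 0.8321).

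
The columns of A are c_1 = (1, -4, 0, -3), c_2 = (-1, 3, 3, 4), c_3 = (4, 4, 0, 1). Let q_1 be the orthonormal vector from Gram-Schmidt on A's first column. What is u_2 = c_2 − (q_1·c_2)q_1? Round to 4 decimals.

q_1 = c_1/‖c_1‖ = (1, -4, 0, -3)/5.0990 = (0.1961, -0.7845, 0.0000, -0.5883).
r_{12} = q_1·c_2 = -4.9029.
u_2 = c_2 + 4.9029·q_1 = (-0.0385, -0.8462, 3.0000, 1.1154).

u_2 = (-0.0385, -0.8462, 3.0000, 1.1154)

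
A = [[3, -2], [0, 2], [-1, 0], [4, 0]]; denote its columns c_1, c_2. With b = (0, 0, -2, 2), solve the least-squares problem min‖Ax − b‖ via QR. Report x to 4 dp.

x = (0.4651, 0.3488)

e_1 = c_1/‖c_1‖ = (3, 0, -1, 4)/5.0990 = (0.5883, 0.0000, -0.1961, 0.7845).
r_{12} = e_1·c_2 = -1.1767.
u_2 = c_2 + 1.1767·e_1 = (-1.3077, 2.0000, -0.2308, 0.9231).
‖u_2‖ = 2.5720, so e_2 = (-0.5084, 0.7776, -0.0897, 0.3589).
Qᵀb = (1.9612, 0.8972).
Back-substitute: x_2 = 0.8972/2.5720 = 0.3488.
x_1 = (1.9612 + 1.1767·0.3488)/5.0990 = 0.4651.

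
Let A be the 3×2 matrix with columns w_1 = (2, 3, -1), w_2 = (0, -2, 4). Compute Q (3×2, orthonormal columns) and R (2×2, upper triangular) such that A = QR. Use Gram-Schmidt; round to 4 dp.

w_1 = (2, 3, -1); ‖w_1‖ = 3.7417, so q_1 = (0.5345, 0.8018, -0.2673).
q_1·w_2 = 0.5345·0 + 0.8018·(-2) + (-0.2673)·4 = -2.6726.
u_2 = w_2 + 2.6726·q_1 = (1.4286, 0.1429, 3.2857).
‖u_2‖ = 3.5857, so q_2 = (0.3984, 0.0398, 0.9163).

Q = [[0.5345, 0.3984], [0.8018, 0.0398], [-0.2673, 0.9163]], R = [[3.7417, -2.6726], [0.0000, 3.5857]]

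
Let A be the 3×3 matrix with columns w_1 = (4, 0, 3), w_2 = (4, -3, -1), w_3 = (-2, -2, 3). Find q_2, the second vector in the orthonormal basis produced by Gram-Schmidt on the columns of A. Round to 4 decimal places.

w_1 = (4, 0, 3); ‖w_1‖ = 5.0000, so q_1 = (0.8000, 0.0000, 0.6000).
q_1·w_2 = 0.8000·4 + 0.0000·(-3) + 0.6000·(-1) = 2.6000.
u_2 = w_2 − 2.6000·q_1 = (1.9200, -3.0000, -2.5600).
‖u_2‖ = 4.3863, so q_2 = (0.4377, -0.6839, -0.5836).

q_2 = (0.4377, -0.6839, -0.5836)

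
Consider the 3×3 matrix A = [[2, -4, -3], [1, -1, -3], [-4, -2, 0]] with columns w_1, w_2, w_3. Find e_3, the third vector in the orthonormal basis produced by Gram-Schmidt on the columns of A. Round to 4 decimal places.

w_1 = (2, 1, -4); ‖w_1‖ = 4.5826, so e_1 = (0.4364, 0.2182, -0.8729).
e_1·w_2 = 0.4364·(-4) + 0.2182·(-1) + (-0.8729)·(-2) = -0.2182.
u_2 = w_2 + 0.2182·e_1 = (-3.9048, -0.9524, -2.1905).
‖u_2‖ = 4.5774, so e_2 = (-0.8531, -0.2081, -0.4785).
e_1·w_3 = 0.4364·(-3) + 0.2182·(-3) + (-0.8729)·0 = -1.9640; e_2·w_3 = (-0.8531)·(-3) + (-0.2081)·(-3) + (-0.4785)·0 = 3.1834.
u_3 = w_3 + 1.9640·e_1 − 3.1834·e_2 = (0.5727, -1.9091, -0.1909).
‖u_3‖ = 2.0023, so e_3 = (0.2860, -0.9535, -0.0953).

e_3 = (0.2860, -0.9535, -0.0953)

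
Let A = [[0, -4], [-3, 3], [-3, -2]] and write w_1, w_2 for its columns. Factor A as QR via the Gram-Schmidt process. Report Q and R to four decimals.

Q = [[0.0000, -0.7493], [-0.7071, 0.4683], [-0.7071, -0.4683]], R = [[4.2426, -0.7071], [0.0000, 5.3385]]

w_1 = (0, -3, -3); ‖w_1‖ = 4.2426, so q_1 = (0.0000, -0.7071, -0.7071).
q_1·w_2 = 0.0000·(-4) + (-0.7071)·3 + (-0.7071)·(-2) = -0.7071.
u_2 = w_2 + 0.7071·q_1 = (-4.0000, 2.5000, -2.5000).
‖u_2‖ = 5.3385, so q_2 = (-0.7493, 0.4683, -0.4683).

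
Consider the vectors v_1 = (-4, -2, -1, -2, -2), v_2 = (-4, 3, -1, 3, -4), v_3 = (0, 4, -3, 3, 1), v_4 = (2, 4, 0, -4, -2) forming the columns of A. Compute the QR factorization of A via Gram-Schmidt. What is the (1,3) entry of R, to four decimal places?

r_{13} = -2.4140

v_1 = (-4, -2, -1, -2, -2); ‖v_1‖ = 5.3852, so e_1 = (-0.7428, -0.3714, -0.1857, -0.3714, -0.3714).
r_{13} = e_1·v_3 = -2.4140.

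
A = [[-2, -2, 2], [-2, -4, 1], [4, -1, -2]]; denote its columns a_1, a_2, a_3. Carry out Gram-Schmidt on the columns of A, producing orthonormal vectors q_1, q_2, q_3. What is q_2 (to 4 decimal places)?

q_2 = (-0.3114, -0.7785, -0.5449)

q_1 = a_1/‖a_1‖ = (-2, -2, 4)/4.8990 = (-0.4082, -0.4082, 0.8165).
r_{12} = q_1·a_2 = 1.6330.
u_2 = a_2 − 1.6330·q_1 = (-1.3333, -3.3333, -2.3333).
‖u_2‖ = 4.2817, so q_2 = (-0.3114, -0.7785, -0.5449).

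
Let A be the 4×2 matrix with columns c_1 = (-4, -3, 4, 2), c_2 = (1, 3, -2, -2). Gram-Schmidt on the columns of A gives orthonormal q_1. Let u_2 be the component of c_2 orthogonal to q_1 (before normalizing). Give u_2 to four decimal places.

q_1 = c_1/‖c_1‖ = (-4, -3, 4, 2)/6.7082 = (-0.5963, -0.4472, 0.5963, 0.2981).
r_{12} = q_1·c_2 = -3.7268.
u_2 = c_2 + 3.7268·q_1 = (-1.2222, 1.3333, 0.2222, -0.8889).

u_2 = (-1.2222, 1.3333, 0.2222, -0.8889)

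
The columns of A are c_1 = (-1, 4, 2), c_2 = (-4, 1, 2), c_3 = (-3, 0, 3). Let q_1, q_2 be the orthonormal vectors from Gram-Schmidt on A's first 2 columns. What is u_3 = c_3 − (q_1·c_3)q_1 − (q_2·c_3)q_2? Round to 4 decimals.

q_1 = c_1/‖c_1‖ = (-1, 4, 2)/4.5826 = (-0.2182, 0.8729, 0.4364).
r_{12} = q_1·c_2 = 2.6186.
u_2 = c_2 − 2.6186·q_1 = (-3.4286, -1.2857, 0.8571).
‖u_2‖ = 3.7607, so q_2 = (-0.9117, -0.3419, 0.2279).
r_{13} = q_1·c_3 = 1.9640; r_{23} = q_2·c_3 = 3.4188.
u_3 = c_3 − 1.9640·q_1 − 3.4188·q_2 = (0.5455, -0.5455, 1.3636).

u_3 = (0.5455, -0.5455, 1.3636)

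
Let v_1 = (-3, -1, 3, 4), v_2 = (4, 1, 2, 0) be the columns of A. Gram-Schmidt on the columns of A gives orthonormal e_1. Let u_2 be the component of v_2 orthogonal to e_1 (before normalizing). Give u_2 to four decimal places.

v_1 = (-3, -1, 3, 4); ‖v_1‖ = 5.9161, so e_1 = (-0.5071, -0.1690, 0.5071, 0.6761).
e_1·v_2 = (-0.5071)·4 + (-0.1690)·1 + 0.5071·2 + 0.6761·0 = -1.1832.
u_2 = v_2 + 1.1832·e_1 = (3.4000, 0.8000, 2.6000, 0.8000).

u_2 = (3.4000, 0.8000, 2.6000, 0.8000)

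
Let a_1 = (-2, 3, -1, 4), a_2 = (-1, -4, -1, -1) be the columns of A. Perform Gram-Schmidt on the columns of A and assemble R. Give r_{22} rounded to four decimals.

a_1 = (-2, 3, -1, 4); ‖a_1‖ = 5.4772, so e_1 = (-0.3651, 0.5477, -0.1826, 0.7303).
e_1·a_2 = (-0.3651)·(-1) + 0.5477·(-4) + (-0.1826)·(-1) + 0.7303·(-1) = -2.3735.
u_2 = a_2 + 2.3735·e_1 = (-1.8667, -2.7000, -1.4333, 0.7333).
r_{22} = ‖u_2‖ = 3.6560.

r_{22} = 3.6560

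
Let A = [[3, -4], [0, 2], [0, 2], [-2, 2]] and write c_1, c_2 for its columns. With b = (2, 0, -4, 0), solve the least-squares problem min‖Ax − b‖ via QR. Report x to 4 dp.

x = (-0.8148, -1.0370)

c_1 = (3, 0, 0, -2); ‖c_1‖ = 3.6056, so e_1 = (0.8321, 0.0000, 0.0000, -0.5547).
e_1·c_2 = 0.8321·(-4) + 0.0000·2 + 0.0000·2 + (-0.5547)·2 = -4.4376.
u_2 = c_2 + 4.4376·e_1 = (-0.3077, 2.0000, 2.0000, -0.4615).
‖u_2‖ = 2.8823, so e_2 = (-0.1068, 0.6939, 0.6939, -0.1601).
Qᵀb = (1.6641, -2.9891).
Back-substitute: x_2 = -2.9891/2.8823 = -1.0370.
x_1 = (1.6641 + 4.4376·(-1.0370))/3.6056 = -0.8148.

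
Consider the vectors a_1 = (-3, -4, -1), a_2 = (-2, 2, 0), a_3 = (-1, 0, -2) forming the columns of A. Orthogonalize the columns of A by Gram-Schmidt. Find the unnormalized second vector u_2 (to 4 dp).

u_2 = (-2.2308, 1.6923, -0.0769)

a_1 = (-3, -4, -1); ‖a_1‖ = 5.0990, so e_1 = (-0.5883, -0.7845, -0.1961).
e_1·a_2 = (-0.5883)·(-2) + (-0.7845)·2 + (-0.1961)·0 = -0.3922.
u_2 = a_2 + 0.3922·e_1 = (-2.2308, 1.6923, -0.0769).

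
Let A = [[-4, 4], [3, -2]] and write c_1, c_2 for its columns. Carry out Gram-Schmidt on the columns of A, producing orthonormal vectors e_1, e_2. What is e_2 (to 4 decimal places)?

e_2 = (0.6000, 0.8000)

e_1 = c_1/‖c_1‖ = (-4, 3)/5.0000 = (-0.8000, 0.6000).
r_{12} = e_1·c_2 = -4.4000.
u_2 = c_2 + 4.4000·e_1 = (0.4800, 0.6400).
‖u_2‖ = 0.8000, so e_2 = (0.6000, 0.8000).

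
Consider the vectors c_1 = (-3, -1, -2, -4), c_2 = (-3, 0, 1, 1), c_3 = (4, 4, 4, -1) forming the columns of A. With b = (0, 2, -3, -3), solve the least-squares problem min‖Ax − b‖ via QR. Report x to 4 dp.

x = (0.6952, -0.6115, 0.1510)

q_1 = c_1/‖c_1‖ = (-3, -1, -2, -4)/5.4772 = (-0.5477, -0.1826, -0.3651, -0.7303).
r_{12} = q_1·c_2 = 0.5477.
u_2 = c_2 − 0.5477·q_1 = (-2.7000, 0.1000, 1.2000, 1.4000).
‖u_2‖ = 3.2711, so q_2 = (-0.8254, 0.0306, 0.3669, 0.4280).
r_{13} = q_1·c_3 = -3.6515; r_{23} = q_2·c_3 = -2.1400.
u_3 = c_3 + 3.6515·q_1 + 2.1400·q_2 = (0.2336, 3.3988, 3.4517, -2.7508).
‖u_3‖ = 5.5756, so q_3 = (0.0419, 0.6096, 0.6191, -0.4934).
Qᵀb = (2.9212, -2.3234, 0.8420).
Back-substitute: x_3 = 0.8420/5.5756 = 0.1510.
x_2 = (-2.3234 + 2.1400·0.1510)/3.2711 = -0.6115.
x_1 = (2.9212 − 0.5477·(-0.6115) + 3.6515·0.1510)/5.4772 = 0.6952.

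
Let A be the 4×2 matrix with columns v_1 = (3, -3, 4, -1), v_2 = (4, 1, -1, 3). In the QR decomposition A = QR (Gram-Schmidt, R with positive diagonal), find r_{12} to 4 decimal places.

e_1 = v_1/‖v_1‖ = (3, -3, 4, -1)/5.9161 = (0.5071, -0.5071, 0.6761, -0.1690).
r_{12} = e_1·v_2 = 0.3381.

r_{12} = 0.3381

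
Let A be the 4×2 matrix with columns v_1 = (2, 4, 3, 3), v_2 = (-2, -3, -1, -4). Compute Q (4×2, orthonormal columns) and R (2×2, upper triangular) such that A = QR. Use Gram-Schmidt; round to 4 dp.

e_1 = v_1/‖v_1‖ = (2, 4, 3, 3)/6.1644 = (0.3244, 0.6489, 0.4867, 0.4867).
r_{12} = e_1·v_2 = -5.0289.
u_2 = v_2 + 5.0289·e_1 = (-0.3684, 0.2632, 1.4474, -1.5526).
‖u_2‖ = 2.1704, so e_2 = (-0.1697, 0.1212, 0.6669, -0.7154).

Q = [[0.3244, -0.1697], [0.6489, 0.1212], [0.4867, 0.6669], [0.4867, -0.7154]], R = [[6.1644, -5.0289], [0.0000, 2.1704]]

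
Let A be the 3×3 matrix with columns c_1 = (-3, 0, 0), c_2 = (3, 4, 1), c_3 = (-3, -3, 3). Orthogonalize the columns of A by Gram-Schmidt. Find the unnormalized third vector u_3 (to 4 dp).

u_3 = (0.0000, -0.8824, 3.5294)

e_1 = c_1/‖c_1‖ = (-3, 0, 0)/3.0000 = (-1.0000, 0.0000, 0.0000).
r_{12} = e_1·c_2 = -3.0000.
u_2 = c_2 + 3.0000·e_1 = (0.0000, 4.0000, 1.0000).
‖u_2‖ = 4.1231, so e_2 = (0.0000, 0.9701, 0.2425).
r_{13} = e_1·c_3 = 3.0000; r_{23} = e_2·c_3 = -2.1828.
u_3 = c_3 − 3.0000·e_1 + 2.1828·e_2 = (0.0000, -0.8824, 3.5294).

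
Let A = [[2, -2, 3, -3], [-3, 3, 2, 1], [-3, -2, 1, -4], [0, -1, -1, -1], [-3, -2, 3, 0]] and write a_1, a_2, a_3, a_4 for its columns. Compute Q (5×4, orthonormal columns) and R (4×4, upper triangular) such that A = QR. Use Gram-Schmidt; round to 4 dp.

Q = [[0.3592, -0.4129, 0.7604, -0.3233], [-0.5388, 0.6194, 0.4419, -0.2390], [-0.5388, -0.4474, -0.2109, -0.6303], [0.0000, -0.2134, -0.3253, -0.1170], [-0.5388, -0.4474, 0.2760, 0.6537]], R = [[5.5678, -0.1796, -2.1553, 0.5388], [0.0000, 4.6870, -1.5761, 3.8611], [0.0000, 0.0000, 4.1074, -0.6703], [0.0000, 0.0000, 0.0000, 3.3693]]

a_1 = (2, -3, -3, 0, -3); ‖a_1‖ = 5.5678, so q_1 = (0.3592, -0.5388, -0.5388, 0.0000, -0.5388).
q_1·a_2 = 0.3592·(-2) + (-0.5388)·3 + (-0.5388)·(-2) + 0.0000·(-1) + (-0.5388)·(-2) = -0.1796.
u_2 = a_2 + 0.1796·q_1 = (-1.9355, 2.9032, -2.0968, -1.0000, -2.0968).
‖u_2‖ = 4.6870, so q_2 = (-0.4129, 0.6194, -0.4474, -0.2134, -0.4474).
q_1·a_3 = 0.3592·3 + (-0.5388)·2 + (-0.5388)·1 + 0.0000·(-1) + (-0.5388)·3 = -2.1553; q_2·a_3 = (-0.4129)·3 + 0.6194·2 + (-0.4474)·1 + (-0.2134)·(-1) + (-0.4474)·3 = -1.5761.
u_3 = a_3 + 2.1553·q_1 + 1.5761·q_2 = (3.1233, 1.8150, -0.8664, -1.3363, 1.1336).
‖u_3‖ = 4.1074, so q_3 = (0.7604, 0.4419, -0.2109, -0.3253, 0.2760).
q_1·a_4 = 0.3592·(-3) + (-0.5388)·1 + (-0.5388)·(-4) + 0.0000·(-1) + (-0.5388)·0 = 0.5388; q_2·a_4 = (-0.4129)·(-3) + 0.6194·1 + (-0.4474)·(-4) + (-0.2134)·(-1) + (-0.4474)·0 = 3.8611; q_3·a_4 = 0.7604·(-3) + 0.4419·1 + (-0.2109)·(-4) + (-0.3253)·(-1) + 0.2760·0 = -0.6703.
u_4 = a_4 − 0.5388·q_1 − 3.8611·q_2 + 0.6703·q_3 = (-1.0894, -0.8051, -2.1238, -0.3943, 2.2026).
‖u_4‖ = 3.3693, so q_4 = (-0.3233, -0.2390, -0.6303, -0.1170, 0.6537).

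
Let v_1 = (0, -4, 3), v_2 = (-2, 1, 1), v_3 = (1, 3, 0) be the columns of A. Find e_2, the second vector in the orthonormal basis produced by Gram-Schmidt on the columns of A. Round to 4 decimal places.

e_2 = (-0.8192, 0.3441, 0.4588)

e_1 = v_1/‖v_1‖ = (0, -4, 3)/5.0000 = (0.0000, -0.8000, 0.6000).
r_{12} = e_1·v_2 = -0.2000.
u_2 = v_2 + 0.2000·e_1 = (-2.0000, 0.8400, 1.1200).
‖u_2‖ = 2.4413, so e_2 = (-0.8192, 0.3441, 0.4588).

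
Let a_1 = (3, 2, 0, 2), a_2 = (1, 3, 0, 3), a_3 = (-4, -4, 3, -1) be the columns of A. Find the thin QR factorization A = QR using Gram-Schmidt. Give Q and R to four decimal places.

q_1 = a_1/‖a_1‖ = (3, 2, 0, 2)/4.1231 = (0.7276, 0.4851, 0.0000, 0.4851).
r_{12} = q_1·a_2 = 3.6380.
u_2 = a_2 − 3.6380·q_1 = (-1.6471, 1.2353, 0.0000, 1.2353).
‖u_2‖ = 2.4010, so q_2 = (-0.6860, 0.5145, 0.0000, 0.5145).
r_{13} = q_1·a_3 = -5.3358; r_{23} = q_2·a_3 = 0.1715.
u_3 = a_3 + 5.3358·q_1 − 0.1715·q_2 = (0.0000, -1.5000, 3.0000, 1.5000).
‖u_3‖ = 3.6742, so q_3 = (0.0000, -0.4082, 0.8165, 0.4082).

Q = [[0.7276, -0.6860, 0.0000], [0.4851, 0.5145, -0.4082], [0.0000, 0.0000, 0.8165], [0.4851, 0.5145, 0.4082]], R = [[4.1231, 3.6380, -5.3358], [0.0000, 2.4010, 0.1715], [0.0000, 0.0000, 3.6742]]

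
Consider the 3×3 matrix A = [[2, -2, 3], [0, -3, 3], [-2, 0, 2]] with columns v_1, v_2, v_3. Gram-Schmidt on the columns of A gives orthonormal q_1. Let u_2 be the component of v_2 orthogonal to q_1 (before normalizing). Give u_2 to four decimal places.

v_1 = (2, 0, -2); ‖v_1‖ = 2.8284, so q_1 = (0.7071, 0.0000, -0.7071).
q_1·v_2 = 0.7071·(-2) + 0.0000·(-3) + (-0.7071)·0 = -1.4142.
u_2 = v_2 + 1.4142·q_1 = (-1.0000, -3.0000, -1.0000).

u_2 = (-1.0000, -3.0000, -1.0000)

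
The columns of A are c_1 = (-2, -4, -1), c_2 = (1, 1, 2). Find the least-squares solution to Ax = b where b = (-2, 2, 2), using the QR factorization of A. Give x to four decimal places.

x = (-0.0645, 0.5806)

c_1 = (-2, -4, -1); ‖c_1‖ = 4.5826, so q_1 = (-0.4364, -0.8729, -0.2182).
q_1·c_2 = (-0.4364)·1 + (-0.8729)·1 + (-0.2182)·2 = -1.7457.
u_2 = c_2 + 1.7457·q_1 = (0.2381, -0.5238, 1.6190).
‖u_2‖ = 1.7182, so q_2 = (0.1386, -0.3049, 0.9423).
Qᵀb = (-1.3093, 0.9977).
Back-substitute: x_2 = 0.9977/1.7182 = 0.5806.
x_1 = (-1.3093 + 1.7457·0.5806)/4.5826 = -0.0645.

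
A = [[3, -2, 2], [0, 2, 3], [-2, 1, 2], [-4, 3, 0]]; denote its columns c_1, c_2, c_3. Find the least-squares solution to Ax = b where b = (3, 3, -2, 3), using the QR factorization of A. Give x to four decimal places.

q_1 = c_1/‖c_1‖ = (3, 0, -2, -4)/5.3852 = (0.5571, 0.0000, -0.3714, -0.7428).
r_{12} = q_1·c_2 = -3.7139.
u_2 = c_2 + 3.7139·q_1 = (0.0690, 2.0000, -0.3793, 0.2414).
‖u_2‖ = 2.0511, so q_2 = (0.0336, 0.9751, -0.1849, 0.1177).
r_{13} = q_1·c_3 = 0.3714; r_{23} = q_2·c_3 = 2.6227.
u_3 = c_3 − 0.3714·q_1 − 2.6227·q_2 = (1.7049, 0.4426, 2.6230, -0.0328).
‖u_3‖ = 3.1597, so q_3 = (0.5396, 0.1401, 0.8301, -0.0104).
Qᵀb = (0.1857, 3.7491, 0.3476).
Back-substitute: x_3 = 0.3476/3.1597 = 0.1100.
x_2 = (3.7491 − 2.6227·0.1100)/2.0511 = 1.6872.
x_1 = (0.1857 + 3.7139·1.6872 − 0.3714·0.1100)/5.3852 = 1.1905.

x = (1.1905, 1.6872, 0.1100)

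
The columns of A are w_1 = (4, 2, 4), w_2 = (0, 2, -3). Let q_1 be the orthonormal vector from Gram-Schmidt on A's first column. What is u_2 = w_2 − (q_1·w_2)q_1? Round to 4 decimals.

w_1 = (4, 2, 4); ‖w_1‖ = 6.0000, so q_1 = (0.6667, 0.3333, 0.6667).
q_1·w_2 = 0.6667·0 + 0.3333·2 + 0.6667·(-3) = -1.3333.
u_2 = w_2 + 1.3333·q_1 = (0.8889, 2.4444, -2.1111).

u_2 = (0.8889, 2.4444, -2.1111)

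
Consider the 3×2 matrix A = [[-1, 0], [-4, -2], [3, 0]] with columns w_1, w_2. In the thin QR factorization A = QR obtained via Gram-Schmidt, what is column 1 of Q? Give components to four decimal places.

e_1 = (-0.1961, -0.7845, 0.5883)

e_1 = w_1/‖w_1‖ = (-1, -4, 3)/5.0990 = (-0.1961, -0.7845, 0.5883).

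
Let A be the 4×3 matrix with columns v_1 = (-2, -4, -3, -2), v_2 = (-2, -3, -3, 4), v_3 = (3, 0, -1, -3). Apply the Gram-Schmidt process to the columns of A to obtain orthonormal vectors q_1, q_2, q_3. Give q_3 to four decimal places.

q_3 = (0.8604, -0.0549, -0.5066, 0.0091)

v_1 = (-2, -4, -3, -2); ‖v_1‖ = 5.7446, so q_1 = (-0.3482, -0.6963, -0.5222, -0.3482).
q_1·v_2 = (-0.3482)·(-2) + (-0.6963)·(-3) + (-0.5222)·(-3) + (-0.3482)·4 = 2.9593.
u_2 = v_2 − 2.9593·q_1 = (-0.9697, -0.9394, -1.4545, 5.0303).
‖u_2‖ = 5.4076, so q_2 = (-0.1793, -0.1737, -0.2690, 0.9302).
q_1·v_3 = (-0.3482)·3 + (-0.6963)·0 + (-0.5222)·(-1) + (-0.3482)·(-3) = 0.5222; q_2·v_3 = (-0.1793)·3 + (-0.1737)·0 + (-0.2690)·(-1) + 0.9302·(-3) = -3.0597.
u_3 = v_3 − 0.5222·q_1 + 3.0597·q_2 = (2.6332, -0.1679, -1.5503, 0.0280).
‖u_3‖ = 3.0604, so q_3 = (0.8604, -0.0549, -0.5066, 0.0091).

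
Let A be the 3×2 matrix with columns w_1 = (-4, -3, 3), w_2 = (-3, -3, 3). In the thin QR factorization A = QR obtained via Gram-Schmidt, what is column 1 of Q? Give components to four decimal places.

w_1 = (-4, -3, 3); ‖w_1‖ = 5.8310, so e_1 = (-0.6860, -0.5145, 0.5145).

e_1 = (-0.6860, -0.5145, 0.5145)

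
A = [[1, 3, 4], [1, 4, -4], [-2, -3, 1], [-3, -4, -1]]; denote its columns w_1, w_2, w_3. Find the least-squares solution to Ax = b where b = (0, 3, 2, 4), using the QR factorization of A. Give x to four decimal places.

x = (-2.9893, 1.2820, -0.2107)

w_1 = (1, 1, -2, -3); ‖w_1‖ = 3.8730, so q_1 = (0.2582, 0.2582, -0.5164, -0.7746).
q_1·w_2 = 0.2582·3 + 0.2582·4 + (-0.5164)·(-3) + (-0.7746)·(-4) = 6.4550.
u_2 = w_2 − 6.4550·q_1 = (1.3333, 2.3333, 0.3333, 1.0000).
‖u_2‖ = 2.8868, so q_2 = (0.4619, 0.8083, 0.1155, 0.3464).
q_1·w_3 = 0.2582·4 + 0.2582·(-4) + (-0.5164)·1 + (-0.7746)·(-1) = 0.2582; q_2·w_3 = 0.4619·4 + 0.8083·(-4) + 0.1155·1 + 0.3464·(-1) = -1.6166.
u_3 = w_3 − 0.2582·q_1 + 1.6166·q_2 = (4.6800, -2.7600, 1.3200, -0.2400).
‖u_3‖ = 5.5964, so q_3 = (0.8362, -0.4932, 0.2359, -0.0429).
Qᵀb = (-3.3566, 4.0415, -1.1793).
Back-substitute: x_3 = -1.1793/5.5964 = -0.2107.
x_2 = (4.0415 + 1.6166·(-0.2107))/2.8868 = 1.2820.
x_1 = (-3.3566 − 6.4550·1.2820 − 0.2582·(-0.2107))/3.8730 = -2.9893.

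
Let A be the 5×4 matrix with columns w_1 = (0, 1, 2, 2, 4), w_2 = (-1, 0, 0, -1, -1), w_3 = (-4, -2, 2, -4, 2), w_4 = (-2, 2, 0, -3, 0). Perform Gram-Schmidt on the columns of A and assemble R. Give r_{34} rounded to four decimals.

w_1 = (0, 1, 2, 2, 4); ‖w_1‖ = 5.0000, so e_1 = (0.0000, 0.2000, 0.4000, 0.4000, 0.8000).
e_1·w_2 = 0.0000·(-1) + 0.2000·0 + 0.4000·0 + 0.4000·(-1) + 0.8000·(-1) = -1.2000.
u_2 = w_2 + 1.2000·e_1 = (-1.0000, 0.2400, 0.4800, -0.5200, -0.0400).
‖u_2‖ = 1.2490, so e_2 = (-0.8006, 0.1922, 0.3843, -0.4163, -0.0320).
e_1·w_3 = 0.0000·(-4) + 0.2000·(-2) + 0.4000·2 + 0.4000·(-4) + 0.8000·2 = 0.4000; e_2·w_3 = (-0.8006)·(-4) + 0.1922·(-2) + 0.3843·2 + (-0.4163)·(-4) + (-0.0320)·2 = 5.1882.
u_3 = w_3 − 0.4000·e_1 − 5.1882·e_2 = (0.1538, -3.0769, -0.1538, -2.0000, 1.8462).
‖u_3‖ = 4.1138, so e_3 = (0.0374, -0.7480, -0.0374, -0.4862, 0.4488).
r_{34} = e_3·w_4 = -0.1122.

r_{34} = -0.1122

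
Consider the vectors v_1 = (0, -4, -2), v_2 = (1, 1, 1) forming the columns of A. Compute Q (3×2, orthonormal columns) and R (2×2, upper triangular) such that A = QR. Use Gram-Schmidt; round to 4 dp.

Q = [[0.0000, 0.9129], [-0.8944, -0.1826], [-0.4472, 0.3651]], R = [[4.4721, -1.3416], [0.0000, 1.0954]]

v_1 = (0, -4, -2); ‖v_1‖ = 4.4721, so e_1 = (0.0000, -0.8944, -0.4472).
e_1·v_2 = 0.0000·1 + (-0.8944)·1 + (-0.4472)·1 = -1.3416.
u_2 = v_2 + 1.3416·e_1 = (1.0000, -0.2000, 0.4000).
‖u_2‖ = 1.0954, so e_2 = (0.9129, -0.1826, 0.3651).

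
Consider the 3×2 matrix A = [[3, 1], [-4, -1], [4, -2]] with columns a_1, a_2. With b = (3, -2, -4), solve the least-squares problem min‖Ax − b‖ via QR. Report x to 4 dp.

e_1 = a_1/‖a_1‖ = (3, -4, 4)/6.4031 = (0.4685, -0.6247, 0.6247).
r_{12} = e_1·a_2 = -0.1562.
u_2 = a_2 + 0.1562·e_1 = (1.0732, -1.0976, -1.9024).
‖u_2‖ = 2.4445, so e_2 = (0.4390, -0.4490, -0.7783).
Qᵀb = (0.1562, 5.3280).
Back-substitute: x_2 = 5.3280/2.4445 = 2.1796.
x_1 = (0.1562 + 0.1562·2.1796)/6.4031 = 0.0776.

x = (0.0776, 2.1796)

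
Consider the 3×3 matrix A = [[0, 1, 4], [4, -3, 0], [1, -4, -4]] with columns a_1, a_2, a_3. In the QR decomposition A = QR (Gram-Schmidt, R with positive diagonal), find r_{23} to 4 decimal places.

r_{23} = 4.9083

e_1 = a_1/‖a_1‖ = (0, 4, 1)/4.1231 = (0.0000, 0.9701, 0.2425).
r_{12} = e_1·a_2 = -3.8806.
u_2 = a_2 + 3.8806·e_1 = (1.0000, 0.7647, -3.0588).
‖u_2‖ = 3.3077, so e_2 = (0.3023, 0.2312, -0.9247).
r_{23} = e_2·a_3 = 4.9083.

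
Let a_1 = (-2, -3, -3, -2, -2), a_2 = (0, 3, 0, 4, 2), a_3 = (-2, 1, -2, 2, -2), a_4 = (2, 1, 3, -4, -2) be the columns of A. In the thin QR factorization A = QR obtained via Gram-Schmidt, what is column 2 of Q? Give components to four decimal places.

a_1 = (-2, -3, -3, -2, -2); ‖a_1‖ = 5.4772, so e_1 = (-0.3651, -0.5477, -0.5477, -0.3651, -0.3651).
e_1·a_2 = (-0.3651)·0 + (-0.5477)·3 + (-0.5477)·0 + (-0.3651)·4 + (-0.3651)·2 = -3.8341.
u_2 = a_2 + 3.8341·e_1 = (-1.4000, 0.9000, -2.1000, 2.6000, 0.6000).
‖u_2‖ = 3.7815, so e_2 = (-0.3702, 0.2380, -0.5553, 0.6876, 0.1587).

e_2 = (-0.3702, 0.2380, -0.5553, 0.6876, 0.1587)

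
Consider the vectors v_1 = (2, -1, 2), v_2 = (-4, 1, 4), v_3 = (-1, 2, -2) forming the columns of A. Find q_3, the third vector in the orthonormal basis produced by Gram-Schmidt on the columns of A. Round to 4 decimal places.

q_3 = (0.3487, 0.9300, 0.1162)

v_1 = (2, -1, 2); ‖v_1‖ = 3.0000, so q_1 = (0.6667, -0.3333, 0.6667).
q_1·v_2 = 0.6667·(-4) + (-0.3333)·1 + 0.6667·4 = -0.3333.
u_2 = v_2 + 0.3333·q_1 = (-3.7778, 0.8889, 4.2222).
‖u_2‖ = 5.7349, so q_2 = (-0.6587, 0.1550, 0.7362).
q_1·v_3 = 0.6667·(-1) + (-0.3333)·2 + 0.6667·(-2) = -2.6667; q_2·v_3 = (-0.6587)·(-1) + 0.1550·2 + 0.7362·(-2) = -0.5037.
u_3 = v_3 + 2.6667·q_1 + 0.5037·q_2 = (0.4459, 1.1892, 0.1486).
‖u_3‖ = 1.2787, so q_3 = (0.3487, 0.9300, 0.1162).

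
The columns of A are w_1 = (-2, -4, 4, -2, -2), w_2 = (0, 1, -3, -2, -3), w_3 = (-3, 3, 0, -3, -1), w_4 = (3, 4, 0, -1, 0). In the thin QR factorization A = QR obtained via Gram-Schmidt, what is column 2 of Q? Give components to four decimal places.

w_1 = (-2, -4, 4, -2, -2); ‖w_1‖ = 6.6332, so q_1 = (-0.3015, -0.6030, 0.6030, -0.3015, -0.3015).
q_1·w_2 = (-0.3015)·0 + (-0.6030)·1 + 0.6030·(-3) + (-0.3015)·(-2) + (-0.3015)·(-3) = -0.9045.
u_2 = w_2 + 0.9045·q_1 = (-0.2727, 0.4545, -2.4545, -2.2727, -3.2727).
‖u_2‖ = 4.7098, so q_2 = (-0.0579, 0.0965, -0.5212, -0.4826, -0.6949).

q_2 = (-0.0579, 0.0965, -0.5212, -0.4826, -0.6949)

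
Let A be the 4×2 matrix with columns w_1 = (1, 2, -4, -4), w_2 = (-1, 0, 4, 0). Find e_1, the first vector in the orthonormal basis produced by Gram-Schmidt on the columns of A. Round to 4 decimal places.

e_1 = (0.1644, 0.3288, -0.6576, -0.6576)

w_1 = (1, 2, -4, -4); ‖w_1‖ = 6.0828, so e_1 = (0.1644, 0.3288, -0.6576, -0.6576).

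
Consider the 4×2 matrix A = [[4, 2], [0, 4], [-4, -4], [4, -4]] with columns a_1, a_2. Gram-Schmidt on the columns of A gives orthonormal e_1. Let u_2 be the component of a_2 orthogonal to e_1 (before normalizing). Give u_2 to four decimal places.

a_1 = (4, 0, -4, 4); ‖a_1‖ = 6.9282, so e_1 = (0.5774, 0.0000, -0.5774, 0.5774).
e_1·a_2 = 0.5774·2 + 0.0000·4 + (-0.5774)·(-4) + 0.5774·(-4) = 1.1547.
u_2 = a_2 − 1.1547·e_1 = (1.3333, 4.0000, -3.3333, -4.6667).

u_2 = (1.3333, 4.0000, -3.3333, -4.6667)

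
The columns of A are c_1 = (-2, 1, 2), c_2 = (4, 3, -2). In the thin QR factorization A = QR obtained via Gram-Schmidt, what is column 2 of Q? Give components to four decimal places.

c_1 = (-2, 1, 2); ‖c_1‖ = 3.0000, so e_1 = (-0.6667, 0.3333, 0.6667).
e_1·c_2 = (-0.6667)·4 + 0.3333·3 + 0.6667·(-2) = -3.0000.
u_2 = c_2 + 3.0000·e_1 = (2.0000, 4.0000, 0.0000).
‖u_2‖ = 4.4721, so e_2 = (0.4472, 0.8944, 0.0000).

e_2 = (0.4472, 0.8944, 0.0000)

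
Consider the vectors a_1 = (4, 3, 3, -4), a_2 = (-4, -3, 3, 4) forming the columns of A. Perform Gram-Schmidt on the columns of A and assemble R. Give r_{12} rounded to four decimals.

a_1 = (4, 3, 3, -4); ‖a_1‖ = 7.0711, so e_1 = (0.5657, 0.4243, 0.4243, -0.5657).
r_{12} = e_1·a_2 = -4.5255.

r_{12} = -4.5255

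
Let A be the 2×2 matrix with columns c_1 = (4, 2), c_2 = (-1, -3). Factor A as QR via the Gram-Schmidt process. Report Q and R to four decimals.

q_1 = c_1/‖c_1‖ = (4, 2)/4.4721 = (0.8944, 0.4472).
r_{12} = q_1·c_2 = -2.2361.
u_2 = c_2 + 2.2361·q_1 = (1.0000, -2.0000).
‖u_2‖ = 2.2361, so q_2 = (0.4472, -0.8944).

Q = [[0.8944, 0.4472], [0.4472, -0.8944]], R = [[4.4721, -2.2361], [0.0000, 2.2361]]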